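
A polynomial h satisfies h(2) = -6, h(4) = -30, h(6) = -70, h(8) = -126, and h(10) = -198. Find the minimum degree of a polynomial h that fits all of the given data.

Forward differences of the values at t = 2, 4, 6, 8, 10:
  h  : -6  -30  -70  -126  -198
  Δ  : -24  -40  -56  -72
  Δ^2: -16  -16  -16
  Δ^3: 0  0
  Δ^4: 0
The second differences are constant (-16) and nonzero, while all higher differences vanish, so the minimal degree is 2.

2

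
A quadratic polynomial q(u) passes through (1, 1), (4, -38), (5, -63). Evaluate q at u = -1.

-3

Using the Lagrange interpolation formula with nodes 1, 4, 5:
  L_0(u) = (u - 4)(u - 5) / 12
  L_1(u) = (u - 1)(u - 5) / -3
  L_2(u) = (u - 1)(u - 4) / 4
Then q(u) = 1·L_0(u) - 38·L_1(u) - 63·L_2(u).
Expanding and collecting terms gives q(u) = -3u^2 + 2u + 2.
Evaluating at u = -1: q(-1) = -3.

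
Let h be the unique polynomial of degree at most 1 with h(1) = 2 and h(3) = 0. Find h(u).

Write h(u) = au + b. Substituting each data point gives a linear system:
  a + b = 2
  3a + b = 0
Solving the system yields a = -1, b = 3.
So h(u) = -u + 3.
Check: h(1) = 2. ✓

h(u) = -u + 3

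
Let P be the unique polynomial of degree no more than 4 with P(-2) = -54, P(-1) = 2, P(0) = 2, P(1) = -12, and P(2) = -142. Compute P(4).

Forward differences of the values at t = -2, -1, 0, 1, 2:
  P  : -54  2  2  -12  -142
  Δ  : 56  0  -14  -130
  Δ^2: -56  -14  -116
  Δ^3: 42  -102
  Δ^4: -144
The fourth differences are constant, confirming degree 4.
Interpolating (Newton forward form) and evaluating at t = 4 gives P(4) = -1878.

-1878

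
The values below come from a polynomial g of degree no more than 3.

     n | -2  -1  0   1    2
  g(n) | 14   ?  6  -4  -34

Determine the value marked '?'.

8

On equispaced nodes a degree-3 polynomial has vanishing fourth forward difference, so
  g(-2) - 4·g(-1) + 6·g(0) - 4·g(1) + g(2) = 0.
Substituting the known values and solving for g(-1):
  -4·g(-1) = -32
  g(-1) = 8.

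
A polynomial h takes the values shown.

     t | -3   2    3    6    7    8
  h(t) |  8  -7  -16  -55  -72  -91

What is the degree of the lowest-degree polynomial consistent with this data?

2

Divided differences on the nodes -3, 2, 3, 6, 7, 8:
  order 0: 8  -7  -16  -55  -72  -91
  order 1: -3  -9  -13  -17  -19
  order 2: -1  -1  -1  -1
  order 3: 0  0  0
  order 4: 0  0
  order 5: 0
The order-2 divided differences are all -1 (nonzero) and every higher order vanishes, so the data lies on a polynomial of degree exactly 2.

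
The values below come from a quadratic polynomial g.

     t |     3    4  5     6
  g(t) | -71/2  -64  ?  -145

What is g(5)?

-201/2

On equispaced nodes a degree-2 polynomial has vanishing third forward difference, so
  - g(3) + 3·g(4) - 3·g(5) + g(6) = 0.
Substituting the known values and solving for g(5):
  -3·g(5) = 603/2
  g(5) = -201/2.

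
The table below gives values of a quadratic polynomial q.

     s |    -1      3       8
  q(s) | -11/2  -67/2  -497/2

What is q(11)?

-947/2

Write q(s) = as^2 + bs + c. Substituting each data point gives a linear system:
  a - b + c = -11/2
  9a + 3b + c = -67/2
  64a + 8b + c = -497/2
Solving the system yields a = -4, b = 1, c = -1/2.
So q(s) = -4s² + s - 1/2.
Then q(11) = -947/2.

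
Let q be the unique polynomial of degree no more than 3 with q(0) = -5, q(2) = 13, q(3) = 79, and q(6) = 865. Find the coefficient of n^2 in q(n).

Write q(n) = an^3 + bn^2 + cn + d. Substituting each data point gives a linear system:
  d = -5
  8a + 4b + 2c + d = 13
  27a + 9b + 3c + d = 79
  216a + 36b + 6c + d = 865
Solving the system yields a = 5, b = -6, c = 1, d = -5.
So q(n) = 5n^3 - 6n^2 + n - 5.
The coefficient of n^2 is -6.

-6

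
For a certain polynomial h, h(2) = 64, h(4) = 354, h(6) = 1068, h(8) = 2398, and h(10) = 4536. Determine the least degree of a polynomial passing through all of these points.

Forward differences of the values at t = 2, 4, 6, 8, 10:
  h  : 64  354  1068  2398  4536
  Δ  : 290  714  1330  2138
  Δ^2: 424  616  808
  Δ^3: 192  192
  Δ^4: 0
The third differences are constant (192) and nonzero, while all higher differences vanish, so the minimal degree is 3.

3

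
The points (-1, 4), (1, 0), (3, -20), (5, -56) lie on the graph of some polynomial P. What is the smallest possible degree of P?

2

Forward differences of the values at x = -1, 1, 3, 5:
  P  : 4  0  -20  -56
  Δ  : -4  -20  -36
  Δ^2: -16  -16
  Δ^3: 0
The second differences are constant (-16) and nonzero, while all higher differences vanish, so the minimal degree is 2.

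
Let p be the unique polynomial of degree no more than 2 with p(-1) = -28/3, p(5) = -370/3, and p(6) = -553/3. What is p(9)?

Write p(x) = ax^2 + bx + c. Substituting each data point gives a linear system:
  a - b + c = -28/3
  25a + 5b + c = -370/3
  36a + 6b + c = -553/3
Solving the system yields a = -6, b = 5, c = 5/3.
So p(x) = -6x² + 5x + 5/3.
Then p(9) = -1318/3.

-1318/3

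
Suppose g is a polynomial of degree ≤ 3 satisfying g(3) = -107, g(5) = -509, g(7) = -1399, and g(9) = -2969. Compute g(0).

1

Using the Lagrange interpolation formula with nodes 3, 5, 7, 9:
  L_0(t) = (t - 5)(t - 7)(t - 9) / -48
  L_1(t) = (t - 3)(t - 7)(t - 9) / 16
  L_2(t) = (t - 3)(t - 5)(t - 9) / -16
  L_3(t) = (t - 3)(t - 5)(t - 7) / 48
Then g(t) = -107·L_0(t) - 509·L_1(t) - 1399·L_2(t) - 2969·L_3(t).
Expanding and collecting terms gives g(t) = -4t³ - t² + 3t + 1.
Evaluating at t = 0: g(0) = 1.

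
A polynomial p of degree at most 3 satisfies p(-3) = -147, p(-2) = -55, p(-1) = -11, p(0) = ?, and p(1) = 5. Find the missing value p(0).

3

The 4 known points determine the degree-3 polynomial uniquely.
Write p(s) = as^3 + bs^2 + cs + d. Substituting each data point gives a linear system:
  -27a + 9b - 3c + d = -147
  -8a + 4b - 2c + d = -55
  -a + b - c + d = -11
  a + b + c + d = 5
Solving the system yields a = 3, b = -6, c = 5, d = 3.
So p(s) = 3s³ - 6s² + 5s + 3.
Then p(0) = 3.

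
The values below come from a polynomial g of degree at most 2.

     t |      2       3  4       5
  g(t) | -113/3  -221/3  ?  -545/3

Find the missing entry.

On equispaced nodes a degree-2 polynomial has vanishing third forward difference, so
  - g(2) + 3·g(3) - 3·g(4) + g(5) = 0.
Substituting the known values and solving for g(4):
  -3·g(4) = 365
  g(4) = -365/3.

-365/3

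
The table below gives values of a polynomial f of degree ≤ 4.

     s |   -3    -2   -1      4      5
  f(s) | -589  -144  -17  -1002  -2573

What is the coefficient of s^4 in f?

-5

Write f(s) = as^4 + bs^3 + cs^2 + ds + e. Substituting each data point gives a linear system:
  81a - 27b + 9c - 3d + e = -589
  16a - 8b + 4c - 2d + e = -144
  a - b + c - d + e = -17
  256a + 64b + 16c + 4d + e = -1002
  625a + 125b + 25c + 5d + e = -2573
Solving the system yields a = -5, b = 5, c = -4, d = 5, e = 2.
So f(s) = -5s^4 + 5s^3 - 4s^2 + 5s + 2.
The leading coefficient is -5.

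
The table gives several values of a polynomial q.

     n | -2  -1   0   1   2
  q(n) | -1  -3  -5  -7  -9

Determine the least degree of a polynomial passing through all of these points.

1

Forward differences of the values at n = -2, -1, 0, 1, 2:
  q  : -1  -3  -5  -7  -9
  Δ  : -2  -2  -2  -2
  Δ^2: 0  0  0
  Δ^3: 0  0
  Δ^4: 0
The first differences are constant (-2) and nonzero, while all higher differences vanish, so the minimal degree is 1.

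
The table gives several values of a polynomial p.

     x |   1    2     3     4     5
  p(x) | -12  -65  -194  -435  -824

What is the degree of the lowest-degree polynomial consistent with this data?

Forward differences of the values at x = 1, 2, 3, 4, 5:
  p  : -12  -65  -194  -435  -824
  Δ  : -53  -129  -241  -389
  Δ^2: -76  -112  -148
  Δ^3: -36  -36
  Δ^4: 0
The third differences are constant (-36) and nonzero, while all higher differences vanish, so the minimal degree is 3.

3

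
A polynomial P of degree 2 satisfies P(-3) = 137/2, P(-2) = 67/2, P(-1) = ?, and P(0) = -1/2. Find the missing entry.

21/2

On equispaced nodes a degree-2 polynomial has vanishing third forward difference, so
  - P(-3) + 3·P(-2) - 3·P(-1) + P(0) = 0.
Substituting the known values and solving for P(-1):
  -3·P(-1) = -63/2
  P(-1) = 21/2.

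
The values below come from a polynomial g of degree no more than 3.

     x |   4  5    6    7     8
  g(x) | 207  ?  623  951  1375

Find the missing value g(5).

379

On equispaced nodes a degree-3 polynomial has vanishing fourth forward difference, so
  g(4) - 4·g(5) + 6·g(6) - 4·g(7) + g(8) = 0.
Substituting the known values and solving for g(5):
  -4·g(5) = -1516
  g(5) = 379.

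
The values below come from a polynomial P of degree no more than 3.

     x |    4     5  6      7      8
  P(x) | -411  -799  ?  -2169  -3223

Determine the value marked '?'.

-1373

The 4 known points determine the degree-3 polynomial uniquely.
Write P(x) = ax^3 + bx^2 + cx + d. Substituting each data point gives a linear system:
  64a + 16b + 4c + d = -411
  125a + 25b + 5c + d = -799
  343a + 49b + 7c + d = -2169
  512a + 64b + 8c + d = -3223
Solving the system yields a = -6, b = -3, c = 5, d = 1.
So P(x) = -6x^3 - 3x^2 + 5x + 1.
Then P(6) = -1373.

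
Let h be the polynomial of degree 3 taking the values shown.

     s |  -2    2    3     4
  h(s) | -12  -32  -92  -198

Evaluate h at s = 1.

Using the Lagrange interpolation formula with nodes -2, 2, 3, 4:
  L_0(s) = (s - 2)(s - 3)(s - 4) / -120
  L_1(s) = (s + 2)(s - 3)(s - 4) / 8
  L_2(s) = (s + 2)(s - 2)(s - 4) / -5
  L_3(s) = (s + 2)(s - 2)(s - 3) / 12
Then h(s) = -12·L_0(s) - 32·L_1(s) - 92·L_2(s) - 198·L_3(s).
Expanding and collecting terms gives h(s) = -2s^3 - 5s^2 + 3s - 2.
Evaluating at s = 1: h(1) = -6.

-6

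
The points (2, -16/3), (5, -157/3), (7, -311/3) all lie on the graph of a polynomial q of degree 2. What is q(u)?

q(u) = -2u^2 - (5/3)u + 6

Using the Lagrange interpolation formula with nodes 2, 5, 7:
  L_0(u) = (u - 5)(u - 7) / 15
  L_1(u) = (u - 2)(u - 7) / -6
  L_2(u) = (u - 2)(u - 5) / 10
Then q(u) = -16/3·L_0(u) - 157/3·L_1(u) - 311/3·L_2(u).
Expanding and collecting terms gives q(u) = -2u^2 - (5/3)u + 6.
Check: q(2) = -16/3. ✓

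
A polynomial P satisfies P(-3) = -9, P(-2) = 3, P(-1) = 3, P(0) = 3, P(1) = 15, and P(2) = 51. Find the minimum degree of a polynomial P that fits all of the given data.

Forward differences of the values at n = -3, -2, -1, 0, 1, 2:
  P  : -9  3  3  3  15  51
  Δ  : 12  0  0  12  36
  Δ^2: -12  0  12  24
  Δ^3: 12  12  12
  Δ^4: 0  0
  Δ^5: 0
The third differences are constant (12) and nonzero, while all higher differences vanish, so the minimal degree is 3.

3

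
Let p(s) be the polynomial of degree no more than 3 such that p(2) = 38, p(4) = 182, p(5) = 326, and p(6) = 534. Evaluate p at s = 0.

Write p(s) = as^3 + bs^2 + cs + d. Substituting each data point gives a linear system:
  8a + 4b + 2c + d = 38
  64a + 16b + 4c + d = 182
  125a + 25b + 5c + d = 326
  216a + 36b + 6c + d = 534
Solving the system yields a = 2, b = 2, c = 4, d = 6.
So p(s) = 2s^3 + 2s^2 + 4s + 6.
Then p(0) = 6.

6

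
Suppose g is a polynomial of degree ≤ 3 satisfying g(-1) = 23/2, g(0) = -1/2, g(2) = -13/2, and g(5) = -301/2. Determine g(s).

Write g(s) = as^3 + bs^2 + cs + d. Substituting each data point gives a linear system:
  -a + b - c + d = 23/2
  d = -1/2
  8a + 4b + 2c + d = -13/2
  125a + 25b + 5c + d = -301/2
Solving the system yields a = -2, b = 5, c = -5, d = -1/2.
So g(s) = -2s^3 + 5s^2 - 5s - 1/2.
Check: g(5) = -301/2. ✓

g(s) = -2s^3 + 5s^2 - 5s - 1/2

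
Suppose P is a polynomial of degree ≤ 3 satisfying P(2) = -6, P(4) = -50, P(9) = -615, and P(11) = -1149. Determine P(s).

P(s) = -s^3 + 2s^2 - 6s + 6

Using the Lagrange interpolation formula with nodes 2, 4, 9, 11:
  L_0(s) = (s - 4)(s - 9)(s - 11) / -126
  L_1(s) = (s - 2)(s - 9)(s - 11) / 70
  L_2(s) = (s - 2)(s - 4)(s - 11) / -70
  L_3(s) = (s - 2)(s - 4)(s - 9) / 126
Then P(s) = -6·L_0(s) - 50·L_1(s) - 615·L_2(s) - 1149·L_3(s).
Expanding and collecting terms gives P(s) = -s^3 + 2s^2 - 6s + 6.
Check: P(4) = -50. ✓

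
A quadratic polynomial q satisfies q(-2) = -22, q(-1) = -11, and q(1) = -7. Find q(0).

Write q(x) = ax^2 + bx + c. Substituting each data point gives a linear system:
  4a - 2b + c = -22
  a - b + c = -11
  a + b + c = -7
Solving the system yields a = -3, b = 2, c = -6.
So q(x) = -3x^2 + 2x - 6.
Then q(0) = -6.

-6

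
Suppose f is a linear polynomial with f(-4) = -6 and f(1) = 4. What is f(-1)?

0

Using the Lagrange interpolation formula with nodes -4, 1:
  L_0(x) = (x - 1) / -5
  L_1(x) = (x + 4) / 5
Then f(x) = -6·L_0(x) + 4·L_1(x).
Expanding and collecting terms gives f(x) = 2x + 2.
Evaluating at x = -1: f(-1) = 0.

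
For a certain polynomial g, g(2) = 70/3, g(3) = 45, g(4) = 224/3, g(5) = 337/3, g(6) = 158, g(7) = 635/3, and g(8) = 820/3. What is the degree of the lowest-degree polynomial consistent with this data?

Forward differences of the values at t = 2, 3, 4, 5, 6, 7, 8:
  g  : 70/3  45  224/3  337/3  158  635/3  820/3
  Δ  : 65/3  89/3  113/3  137/3  161/3  185/3
  Δ^2: 8  8  8  8  8
  Δ^3: 0  0  0  0
  Δ^4: 0  0  0
  Δ^5: 0  0
  Δ^6: 0
The second differences are constant (8) and nonzero, while all higher differences vanish, so the minimal degree is 2.

2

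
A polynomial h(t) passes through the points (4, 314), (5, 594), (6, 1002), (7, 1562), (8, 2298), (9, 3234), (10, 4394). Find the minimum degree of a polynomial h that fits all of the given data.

3

Forward differences of the values at t = 4, 5, 6, 7, 8, 9, 10:
  h  : 314  594  1002  1562  2298  3234  4394
  Δ  : 280  408  560  736  936  1160
  Δ^2: 128  152  176  200  224
  Δ^3: 24  24  24  24
  Δ^4: 0  0  0
  Δ^5: 0  0
  Δ^6: 0
The third differences are constant (24) and nonzero, while all higher differences vanish, so the minimal degree is 3.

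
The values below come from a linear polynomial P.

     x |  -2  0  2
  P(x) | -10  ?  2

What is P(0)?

On equispaced nodes a degree-1 polynomial has vanishing second forward difference, so
  P(-2) - 2·P(0) + P(2) = 0.
Substituting the known values and solving for P(0):
  -2·P(0) = 8
  P(0) = -4.

-4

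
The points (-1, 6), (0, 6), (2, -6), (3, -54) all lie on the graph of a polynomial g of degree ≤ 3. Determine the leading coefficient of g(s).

-3

Write g(s) = as^3 + bs^2 + cs + d. Substituting each data point gives a linear system:
  -a + b - c + d = 6
  d = 6
  8a + 4b + 2c + d = -6
  27a + 9b + 3c + d = -54
Solving the system yields a = -3, b = 1, c = 4, d = 6.
So g(s) = -3s^3 + s^2 + 4s + 6.
The leading coefficient is -3.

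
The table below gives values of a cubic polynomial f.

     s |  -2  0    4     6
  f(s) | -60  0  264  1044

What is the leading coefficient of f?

6

Write f(s) = as^3 + bs^2 + cs + d. Substituting each data point gives a linear system:
  -8a + 4b - 2c + d = -60
  d = 0
  64a + 16b + 4c + d = 264
  216a + 36b + 6c + d = 1044
Solving the system yields a = 6, b = -6, c = -6, d = 0.
So f(s) = 6s^3 - 6s^2 - 6s.
The leading coefficient is 6.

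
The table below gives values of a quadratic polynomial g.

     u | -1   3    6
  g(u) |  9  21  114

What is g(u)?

g(u) = 4u^2 - 5u

Write g(u) = au^2 + bu + c. Substituting each data point gives a linear system:
  a - b + c = 9
  9a + 3b + c = 21
  36a + 6b + c = 114
Solving the system yields a = 4, b = -5, c = 0.
So g(u) = 4u^2 - 5u.
Check: g(6) = 114. ✓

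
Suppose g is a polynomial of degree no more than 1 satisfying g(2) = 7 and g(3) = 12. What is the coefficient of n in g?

Write g(n) = an + b. Substituting each data point gives a linear system:
  2a + b = 7
  3a + b = 12
Solving the system yields a = 5, b = -3.
So g(n) = 5n - 3.
The leading coefficient is 5.

5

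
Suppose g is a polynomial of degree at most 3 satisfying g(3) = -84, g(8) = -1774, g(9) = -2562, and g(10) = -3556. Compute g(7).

Using the Lagrange interpolation formula with nodes 3, 8, 9, 10:
  L_0(s) = (s - 8)(s - 9)(s - 10) / -210
  L_1(s) = (s - 3)(s - 9)(s - 10) / 10
  L_2(s) = (s - 3)(s - 8)(s - 10) / -6
  L_3(s) = (s - 3)(s - 8)(s - 9) / 14
Then g(s) = -84·L_0(s) - 1774·L_1(s) - 2562·L_2(s) - 3556·L_3(s).
Expanding and collecting terms gives g(s) = -4s³ + 5s² - 5s - 6.
Evaluating at s = 7: g(7) = -1168.

-1168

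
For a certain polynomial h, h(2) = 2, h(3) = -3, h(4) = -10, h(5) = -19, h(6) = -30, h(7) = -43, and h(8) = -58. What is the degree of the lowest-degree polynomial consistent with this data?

Forward differences of the values at n = 2, 3, 4, 5, 6, 7, 8:
  h  : 2  -3  -10  -19  -30  -43  -58
  Δ  : -5  -7  -9  -11  -13  -15
  Δ^2: -2  -2  -2  -2  -2
  Δ^3: 0  0  0  0
  Δ^4: 0  0  0
  Δ^5: 0  0
  Δ^6: 0
The second differences are constant (-2) and nonzero, while all higher differences vanish, so the minimal degree is 2.

2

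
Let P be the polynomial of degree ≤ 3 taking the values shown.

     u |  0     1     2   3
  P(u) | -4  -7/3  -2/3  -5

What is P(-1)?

1/3

Forward differences of the values at u = 0, 1, 2, 3:
  P  : -4  -7/3  -2/3  -5
  Δ  : 5/3  5/3  -13/3
  Δ^2: 0  -6
  Δ^3: -6
The third differences are constant, confirming degree 3.
Interpolating (Newton forward form) and evaluating at u = -1 gives P(-1) = 1/3.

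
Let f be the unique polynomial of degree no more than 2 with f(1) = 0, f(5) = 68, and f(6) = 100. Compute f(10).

Write f(u) = au^2 + bu + c. Substituting each data point gives a linear system:
  a + b + c = 0
  25a + 5b + c = 68
  36a + 6b + c = 100
Solving the system yields a = 3, b = -1, c = -2.
So f(u) = 3u^2 - u - 2.
Then f(10) = 288.

288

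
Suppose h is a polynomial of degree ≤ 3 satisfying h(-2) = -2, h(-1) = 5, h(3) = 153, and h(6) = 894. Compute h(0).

Using the Lagrange interpolation formula with nodes -2, -1, 3, 6:
  L_0(s) = (s + 1)(s - 3)(s - 6) / -40
  L_1(s) = (s + 2)(s - 3)(s - 6) / 28
  L_2(s) = (s + 2)(s + 1)(s - 6) / -60
  L_3(s) = (s + 2)(s + 1)(s - 3) / 168
Then h(s) = -2·L_0(s) + 5·L_1(s) + 153·L_2(s) + 894·L_3(s).
Expanding and collecting terms gives h(s) = 3s^3 + 6s^2 + 4s + 6.
Evaluating at s = 0: h(0) = 6.

6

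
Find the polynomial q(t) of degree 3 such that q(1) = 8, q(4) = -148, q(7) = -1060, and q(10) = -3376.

Write q(t) = at^3 + bt^2 + ct + d. Substituting each data point gives a linear system:
  a + b + c + d = 8
  64a + 16b + 4c + d = -148
  343a + 49b + 7c + d = -1060
  1000a + 100b + 10c + d = -3376
Solving the system yields a = -4, b = 6, c = 2, d = 4.
So q(t) = -4t³ + 6t² + 2t + 4.
Check: q(7) = -1060. ✓

q(t) = -4t^3 + 6t^2 + 2t + 4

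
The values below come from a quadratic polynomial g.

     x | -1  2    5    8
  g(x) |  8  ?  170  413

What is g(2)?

The 3 known points determine the degree-2 polynomial uniquely.
Write g(x) = ax^2 + bx + c. Substituting each data point gives a linear system:
  a - b + c = 8
  25a + 5b + c = 170
  64a + 8b + c = 413
Solving the system yields a = 6, b = 3, c = 5.
So g(x) = 6x^2 + 3x + 5.
Then g(2) = 35.

35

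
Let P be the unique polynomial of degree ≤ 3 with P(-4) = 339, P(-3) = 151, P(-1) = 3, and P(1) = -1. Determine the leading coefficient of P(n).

-4

Write P(n) = an^3 + bn^2 + cn + d. Substituting each data point gives a linear system:
  -64a + 16b - 4c + d = 339
  -27a + 9b - 3c + d = 151
  -a + b - c + d = 3
  a + b + c + d = -1
Solving the system yields a = -4, b = 6, c = 2, d = -5.
So P(n) = -4n^3 + 6n^2 + 2n - 5.
The leading coefficient is -4.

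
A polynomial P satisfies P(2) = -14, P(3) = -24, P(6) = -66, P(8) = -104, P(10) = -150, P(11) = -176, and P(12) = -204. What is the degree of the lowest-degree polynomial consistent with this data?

2

Divided differences on the nodes 2, 3, 6, 8, 10, 11, 12:
  order 0: -14  -24  -66  -104  -150  -176  -204
  order 1: -10  -14  -19  -23  -26  -28
  order 2: -1  -1  -1  -1  -1
  order 3: 0  0  0  0
  order 4: 0  0  0
  order 5: 0  0
  order 6: 0
The order-2 divided differences are all -1 (nonzero) and every higher order vanishes, so the data lies on a polynomial of degree exactly 2.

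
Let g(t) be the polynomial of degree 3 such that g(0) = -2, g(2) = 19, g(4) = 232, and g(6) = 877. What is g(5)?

971/2

Using the Lagrange interpolation formula with nodes 0, 2, 4, 6:
  L_0(t) = (t - 2)(t - 4)(t - 6) / -48
  L_1(t) = t(t - 4)(t - 6) / 16
  L_2(t) = t(t - 2)(t - 6) / -16
  L_3(t) = t(t - 2)(t - 4) / 48
Then g(t) = -2·L_0(t) + 19·L_1(t) + 232·L_2(t) + 877·L_3(t).
Expanding and collecting terms gives g(t) = 5t^3 - 6t^2 + (5/2)t - 2.
Evaluating at t = 5: g(5) = 971/2.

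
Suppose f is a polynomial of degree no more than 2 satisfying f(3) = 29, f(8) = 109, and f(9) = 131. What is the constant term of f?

Write f(u) = au^2 + bu + c. Substituting each data point gives a linear system:
  9a + 3b + c = 29
  64a + 8b + c = 109
  81a + 9b + c = 131
Solving the system yields a = 1, b = 5, c = 5.
So f(u) = u^2 + 5u + 5.
The constant term is 5.

5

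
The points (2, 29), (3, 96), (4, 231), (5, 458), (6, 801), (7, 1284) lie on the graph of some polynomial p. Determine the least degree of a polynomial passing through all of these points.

3

Forward differences of the values at u = 2, 3, 4, 5, 6, 7:
  p  : 29  96  231  458  801  1284
  Δ  : 67  135  227  343  483
  Δ^2: 68  92  116  140
  Δ^3: 24  24  24
  Δ^4: 0  0
  Δ^5: 0
The third differences are constant (24) and nonzero, while all higher differences vanish, so the minimal degree is 3.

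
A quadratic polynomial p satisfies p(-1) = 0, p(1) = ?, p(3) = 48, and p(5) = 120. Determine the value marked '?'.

8

The 3 known points determine the degree-2 polynomial uniquely.
Write p(n) = an^2 + bn + c. Substituting each data point gives a linear system:
  a - b + c = 0
  9a + 3b + c = 48
  25a + 5b + c = 120
Solving the system yields a = 4, b = 4, c = 0.
So p(n) = 4n^2 + 4n.
Then p(1) = 8.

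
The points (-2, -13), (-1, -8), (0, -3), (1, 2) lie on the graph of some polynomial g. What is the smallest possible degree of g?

Forward differences of the values at t = -2, -1, 0, 1:
  g  : -13  -8  -3  2
  Δ  : 5  5  5
  Δ^2: 0  0
  Δ^3: 0
The first differences are constant (5) and nonzero, while all higher differences vanish, so the minimal degree is 1.

1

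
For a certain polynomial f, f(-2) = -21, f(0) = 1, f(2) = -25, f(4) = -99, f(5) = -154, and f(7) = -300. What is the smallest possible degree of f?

2

Divided differences on the nodes -2, 0, 2, 4, 5, 7:
  order 0: -21  1  -25  -99  -154  -300
  order 1: 11  -13  -37  -55  -73
  order 2: -6  -6  -6  -6
  order 3: 0  0  0
  order 4: 0  0
  order 5: 0
The order-2 divided differences are all -6 (nonzero) and every higher order vanishes, so the data lies on a polynomial of degree exactly 2.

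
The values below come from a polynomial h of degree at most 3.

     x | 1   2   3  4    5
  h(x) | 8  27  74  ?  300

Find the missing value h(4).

On equispaced nodes a degree-3 polynomial has vanishing fourth forward difference, so
  h(1) - 4·h(2) + 6·h(3) - 4·h(4) + h(5) = 0.
Substituting the known values and solving for h(4):
  -4·h(4) = -644
  h(4) = 161.

161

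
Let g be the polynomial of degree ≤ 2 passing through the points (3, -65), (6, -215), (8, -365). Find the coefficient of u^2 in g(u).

Write g(u) = au^2 + bu + c. Substituting each data point gives a linear system:
  9a + 3b + c = -65
  36a + 6b + c = -215
  64a + 8b + c = -365
Solving the system yields a = -5, b = -5, c = -5.
So g(u) = -5u^2 - 5u - 5.
The leading coefficient is -5.

-5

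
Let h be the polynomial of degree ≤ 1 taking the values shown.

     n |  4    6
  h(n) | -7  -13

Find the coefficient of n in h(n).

Write h(n) = an + b. Substituting each data point gives a linear system:
  4a + b = -7
  6a + b = -13
Solving the system yields a = -3, b = 5.
So h(n) = -3n + 5.
The leading coefficient is -3.

-3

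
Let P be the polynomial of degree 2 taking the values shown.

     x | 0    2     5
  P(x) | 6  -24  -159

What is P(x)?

P(x) = -6x^2 - 3x + 6

Write P(x) = ax^2 + bx + c. Substituting each data point gives a linear system:
  c = 6
  4a + 2b + c = -24
  25a + 5b + c = -159
Solving the system yields a = -6, b = -3, c = 6.
So P(x) = -6x² - 3x + 6.
Check: P(2) = -24. ✓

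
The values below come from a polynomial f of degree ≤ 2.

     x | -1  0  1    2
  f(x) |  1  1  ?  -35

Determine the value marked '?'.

-11

On equispaced nodes a degree-2 polynomial has vanishing third forward difference, so
  - f(-1) + 3·f(0) - 3·f(1) + f(2) = 0.
Substituting the known values and solving for f(1):
  -3·f(1) = 33
  f(1) = -11.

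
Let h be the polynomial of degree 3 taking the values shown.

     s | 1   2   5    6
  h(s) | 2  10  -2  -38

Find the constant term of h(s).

-2

Write h(s) = as^3 + bs^2 + cs + d. Substituting each data point gives a linear system:
  a + b + c + d = 2
  8a + 4b + 2c + d = 10
  125a + 25b + 5c + d = -2
  216a + 36b + 6c + d = -38
Solving the system yields a = -1, b = 5, c = 0, d = -2.
So h(s) = -s³ + 5s² - 2.
The constant term is -2.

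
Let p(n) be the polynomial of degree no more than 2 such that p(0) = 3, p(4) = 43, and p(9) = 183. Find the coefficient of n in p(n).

Write p(n) = an^2 + bn + c. Substituting each data point gives a linear system:
  c = 3
  16a + 4b + c = 43
  81a + 9b + c = 183
Solving the system yields a = 2, b = 2, c = 3.
So p(n) = 2n^2 + 2n + 3.
The coefficient of n is 2.

2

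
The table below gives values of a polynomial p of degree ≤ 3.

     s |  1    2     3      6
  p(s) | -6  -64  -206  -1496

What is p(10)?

Using the Lagrange interpolation formula with nodes 1, 2, 3, 6:
  L_0(s) = (s - 2)(s - 3)(s - 6) / -10
  L_1(s) = (s - 1)(s - 3)(s - 6) / 4
  L_2(s) = (s - 1)(s - 2)(s - 6) / -6
  L_3(s) = (s - 1)(s - 2)(s - 3) / 60
Then p(s) = -6·L_0(s) - 64·L_1(s) - 206·L_2(s) - 1496·L_3(s).
Expanding and collecting terms gives p(s) = -6s^3 - 6s^2 + 2s + 4.
Evaluating at s = 10: p(10) = -6576.

-6576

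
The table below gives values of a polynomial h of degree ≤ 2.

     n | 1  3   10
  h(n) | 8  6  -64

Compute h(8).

Write h(n) = an^2 + bn + c. Substituting each data point gives a linear system:
  a + b + c = 8
  9a + 3b + c = 6
  100a + 10b + c = -64
Solving the system yields a = -1, b = 3, c = 6.
So h(n) = -n^2 + 3n + 6.
Then h(8) = -34.

-34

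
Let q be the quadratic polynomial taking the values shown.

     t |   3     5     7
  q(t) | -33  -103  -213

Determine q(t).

q(t) = -5t^2 + 5t - 3

Write q(t) = at^2 + bt + c. Substituting each data point gives a linear system:
  9a + 3b + c = -33
  25a + 5b + c = -103
  49a + 7b + c = -213
Solving the system yields a = -5, b = 5, c = -3.
So q(t) = -5t² + 5t - 3.
Check: q(5) = -103. ✓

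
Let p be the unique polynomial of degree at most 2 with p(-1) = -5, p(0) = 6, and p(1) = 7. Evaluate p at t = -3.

Forward differences of the values at t = -1, 0, 1:
  p  : -5  6  7
  Δ  : 11  1
  Δ^2: -10
The second differences are constant, confirming degree 2.
Interpolating (Newton forward form) and evaluating at t = -3 gives p(-3) = -57.

-57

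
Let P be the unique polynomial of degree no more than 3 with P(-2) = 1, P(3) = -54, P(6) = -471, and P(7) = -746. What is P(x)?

P(x) = -2x^3 - 2x^2 + 5x + 3

Using the Lagrange interpolation formula with nodes -2, 3, 6, 7:
  L_0(x) = (x - 3)(x - 6)(x - 7) / -360
  L_1(x) = (x + 2)(x - 6)(x - 7) / 60
  L_2(x) = (x + 2)(x - 3)(x - 7) / -24
  L_3(x) = (x + 2)(x - 3)(x - 6) / 36
Then P(x) = 1·L_0(x) - 54·L_1(x) - 471·L_2(x) - 746·L_3(x).
Expanding and collecting terms gives P(x) = -2x^3 - 2x^2 + 5x + 3.
Check: P(-2) = 1. ✓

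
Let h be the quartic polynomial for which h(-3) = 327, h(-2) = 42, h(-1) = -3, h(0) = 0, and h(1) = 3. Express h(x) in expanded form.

h(x) = 6x^4 + 4x^3 - 6x^2 - x

Using the Lagrange interpolation formula with nodes -3, -2, -1, 0, 1:
  L_0(x) = (x + 2)(x + 1)x(x - 1) / 24
  L_1(x) = (x + 3)(x + 1)x(x - 1) / -6
  L_2(x) = (x + 3)(x + 2)x(x - 1) / 4
  L_3(x) = (x + 3)(x + 2)(x + 1)(x - 1) / -6
  L_4(x) = (x + 3)(x + 2)(x + 1)x / 24
Then h(x) = 327·L_0(x) + 42·L_1(x) - 3·L_2(x) + 0·L_3(x) + 3·L_4(x).
Expanding and collecting terms gives h(x) = 6x⁴ + 4x³ - 6x² - x.
Check: h(-2) = 42. ✓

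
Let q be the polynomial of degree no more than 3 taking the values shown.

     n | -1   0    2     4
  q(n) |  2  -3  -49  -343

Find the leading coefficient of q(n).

Write q(n) = an^3 + bn^2 + cn + d. Substituting each data point gives a linear system:
  -a + b - c + d = 2
  d = -3
  8a + 4b + 2c + d = -49
  64a + 16b + 4c + d = -343
Solving the system yields a = -5, b = -1, c = -1, d = -3.
So q(n) = -5n^3 - n^2 - n - 3.
The leading coefficient is -5.

-5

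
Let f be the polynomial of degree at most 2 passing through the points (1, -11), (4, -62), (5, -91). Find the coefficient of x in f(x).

Write f(x) = ax^2 + bx + c. Substituting each data point gives a linear system:
  a + b + c = -11
  16a + 4b + c = -62
  25a + 5b + c = -91
Solving the system yields a = -3, b = -2, c = -6.
So f(x) = -3x^2 - 2x - 6.
The coefficient of x is -2.

-2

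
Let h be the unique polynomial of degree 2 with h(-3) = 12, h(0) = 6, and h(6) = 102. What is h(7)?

132

Using the Lagrange interpolation formula with nodes -3, 0, 6:
  L_0(s) = s(s - 6) / 27
  L_1(s) = (s + 3)(s - 6) / -18
  L_2(s) = (s + 3)s / 54
Then h(s) = 12·L_0(s) + 6·L_1(s) + 102·L_2(s).
Expanding and collecting terms gives h(s) = 2s^2 + 4s + 6.
Evaluating at s = 7: h(7) = 132.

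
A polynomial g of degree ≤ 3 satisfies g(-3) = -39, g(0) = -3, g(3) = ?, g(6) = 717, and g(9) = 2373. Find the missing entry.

The 4 known points determine the degree-3 polynomial uniquely.
Write g(u) = au^3 + bu^2 + cu + d. Substituting each data point gives a linear system:
  -27a + 9b - 3c + d = -39
  d = -3
  216a + 36b + 6c + d = 717
  729a + 81b + 9c + d = 2373
Solving the system yields a = 3, b = 3, c = -6, d = -3.
So g(u) = 3u^3 + 3u^2 - 6u - 3.
Then g(3) = 87.

87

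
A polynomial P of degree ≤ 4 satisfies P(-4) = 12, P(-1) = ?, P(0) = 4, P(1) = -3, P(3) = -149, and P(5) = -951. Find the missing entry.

15

The 5 known points determine the degree-4 polynomial uniquely.
Write P(u) = au^4 + bu^3 + cu^2 + du + e. Substituting each data point gives a linear system:
  256a - 64b + 16c - 4d + e = 12
  e = 4
  a + b + c + d + e = -3
  81a + 27b + 9c + 3d + e = -149
  625a + 125b + 25c + 5d + e = -951
Solving the system yields a = -1, b = -3, c = 3, d = -6, e = 4.
So P(u) = -u^4 - 3u^3 + 3u^2 - 6u + 4.
Then P(-1) = 15.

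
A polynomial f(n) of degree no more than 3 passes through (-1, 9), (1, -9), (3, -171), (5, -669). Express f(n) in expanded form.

f(n) = -4n^3 - 6n^2 - 5n + 6

Using the Lagrange interpolation formula with nodes -1, 1, 3, 5:
  L_0(n) = (n - 1)(n - 3)(n - 5) / -48
  L_1(n) = (n + 1)(n - 3)(n - 5) / 16
  L_2(n) = (n + 1)(n - 1)(n - 5) / -16
  L_3(n) = (n + 1)(n - 1)(n - 3) / 48
Then f(n) = 9·L_0(n) - 9·L_1(n) - 171·L_2(n) - 669·L_3(n).
Expanding and collecting terms gives f(n) = -4n^3 - 6n^2 - 5n + 6.
Check: f(1) = -9. ✓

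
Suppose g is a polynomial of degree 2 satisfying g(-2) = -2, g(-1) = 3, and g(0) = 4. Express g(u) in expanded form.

g(u) = -2u^2 - u + 4

Write g(u) = au^2 + bu + c. Substituting each data point gives a linear system:
  4a - 2b + c = -2
  a - b + c = 3
  c = 4
Solving the system yields a = -2, b = -1, c = 4.
So g(u) = -2u^2 - u + 4.
Check: g(-1) = 3. ✓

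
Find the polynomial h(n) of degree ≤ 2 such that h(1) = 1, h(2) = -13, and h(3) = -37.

h(n) = -5n^2 + n + 5

Using the Lagrange interpolation formula with nodes 1, 2, 3:
  L_0(n) = (n - 2)(n - 3) / 2
  L_1(n) = (n - 1)(n - 3) / -1
  L_2(n) = (n - 1)(n - 2) / 2
Then h(n) = 1·L_0(n) - 13·L_1(n) - 37·L_2(n).
Expanding and collecting terms gives h(n) = -5n^2 + n + 5.
Check: h(1) = 1. ✓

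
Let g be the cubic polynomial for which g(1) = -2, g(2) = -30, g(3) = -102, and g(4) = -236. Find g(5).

Using the Lagrange interpolation formula with nodes 1, 2, 3, 4:
  L_0(x) = (x - 2)(x - 3)(x - 4) / -6
  L_1(x) = (x - 1)(x - 3)(x - 4) / 2
  L_2(x) = (x - 1)(x - 2)(x - 4) / -2
  L_3(x) = (x - 1)(x - 2)(x - 3) / 6
Then g(x) = -2·L_0(x) - 30·L_1(x) - 102·L_2(x) - 236·L_3(x).
Expanding and collecting terms gives g(x) = -3x^3 - 4x^2 + 5x.
Evaluating at x = 5: g(5) = -450.

-450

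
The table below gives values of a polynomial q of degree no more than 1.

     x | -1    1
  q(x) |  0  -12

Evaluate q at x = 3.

Write q(x) = ax + b. Substituting each data point gives a linear system:
  -a + b = 0
  a + b = -12
Solving the system yields a = -6, b = -6.
So q(x) = -6x - 6.
Then q(3) = -24.

-24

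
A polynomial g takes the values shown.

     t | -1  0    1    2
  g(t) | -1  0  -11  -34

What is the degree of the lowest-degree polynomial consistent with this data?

2

Forward differences of the values at t = -1, 0, 1, 2:
  g  : -1  0  -11  -34
  Δ  : 1  -11  -23
  Δ^2: -12  -12
  Δ^3: 0
The second differences are constant (-12) and nonzero, while all higher differences vanish, so the minimal degree is 2.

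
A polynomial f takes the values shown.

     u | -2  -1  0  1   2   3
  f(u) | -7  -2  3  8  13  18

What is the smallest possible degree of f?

1

Forward differences of the values at u = -2, -1, 0, 1, 2, 3:
  f  : -7  -2  3  8  13  18
  Δ  : 5  5  5  5  5
  Δ^2: 0  0  0  0
  Δ^3: 0  0  0
  Δ^4: 0  0
  Δ^5: 0
The first differences are constant (5) and nonzero, while all higher differences vanish, so the minimal degree is 1.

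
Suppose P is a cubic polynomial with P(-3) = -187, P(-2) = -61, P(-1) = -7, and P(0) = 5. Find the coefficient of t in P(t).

1

Write P(t) = at^3 + bt^2 + ct + d. Substituting each data point gives a linear system:
  -27a + 9b - 3c + d = -187
  -8a + 4b - 2c + d = -61
  -a + b - c + d = -7
  d = 5
Solving the system yields a = 5, b = -6, c = 1, d = 5.
So P(t) = 5t^3 - 6t^2 + t + 5.
The coefficient of t is 1.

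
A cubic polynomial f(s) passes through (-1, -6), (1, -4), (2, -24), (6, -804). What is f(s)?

f(s) = -4s^3 + s^2 + 5s - 6

Write f(s) = as^3 + bs^2 + cs + d. Substituting each data point gives a linear system:
  -a + b - c + d = -6
  a + b + c + d = -4
  8a + 4b + 2c + d = -24
  216a + 36b + 6c + d = -804
Solving the system yields a = -4, b = 1, c = 5, d = -6.
So f(s) = -4s^3 + s^2 + 5s - 6.
Check: f(2) = -24. ✓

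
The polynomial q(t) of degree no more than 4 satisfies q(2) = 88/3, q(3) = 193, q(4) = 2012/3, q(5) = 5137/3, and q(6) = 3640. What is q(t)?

Write q(t) = at^4 + bt^3 + ct^2 + dt + e. Substituting each data point gives a linear system:
  16a + 8b + 4c + 2d + e = 88/3
  81a + 27b + 9c + 3d + e = 193
  256a + 64b + 16c + 4d + e = 2012/3
  625a + 125b + 25c + 5d + e = 5137/3
  1296a + 216b + 36c + 6d + e = 3640
Solving the system yields a = 3, b = -1/3, c = -5, d = 0, e = 4.
So q(t) = 3t^4 - (1/3)t^3 - 5t^2 + 4.
Check: q(4) = 2012/3. ✓

q(t) = 3t^4 - (1/3)t^3 - 5t^2 + 4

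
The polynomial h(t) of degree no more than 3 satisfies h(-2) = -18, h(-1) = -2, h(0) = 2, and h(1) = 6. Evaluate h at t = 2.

22

Write h(t) = at^3 + bt^2 + ct + d. Substituting each data point gives a linear system:
  -8a + 4b - 2c + d = -18
  -a + b - c + d = -2
  d = 2
  a + b + c + d = 6
Solving the system yields a = 2, b = 0, c = 2, d = 2.
So h(t) = 2t^3 + 2t + 2.
Then h(2) = 22.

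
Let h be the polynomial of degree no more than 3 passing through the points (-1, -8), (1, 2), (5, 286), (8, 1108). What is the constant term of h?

-4

Write h(s) = as^3 + bs^2 + cs + d. Substituting each data point gives a linear system:
  -a + b - c + d = -8
  a + b + c + d = 2
  125a + 25b + 5c + d = 286
  512a + 64b + 8c + d = 1108
Solving the system yields a = 2, b = 1, c = 3, d = -4.
So h(s) = 2s^3 + s^2 + 3s - 4.
The constant term is -4.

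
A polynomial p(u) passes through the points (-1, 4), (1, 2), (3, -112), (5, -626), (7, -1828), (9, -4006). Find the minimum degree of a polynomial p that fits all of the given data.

3

Forward differences of the values at u = -1, 1, 3, 5, 7, 9:
  p  : 4  2  -112  -626  -1828  -4006
  Δ  : -2  -114  -514  -1202  -2178
  Δ^2: -112  -400  -688  -976
  Δ^3: -288  -288  -288
  Δ^4: 0  0
  Δ^5: 0
The third differences are constant (-288) and nonzero, while all higher differences vanish, so the minimal degree is 3.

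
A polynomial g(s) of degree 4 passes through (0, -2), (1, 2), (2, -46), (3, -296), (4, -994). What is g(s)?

g(s) = -4s^4 - s^3 + 5s^2 + 4s - 2

Write g(s) = as^4 + bs^3 + cs^2 + ds + e. Substituting each data point gives a linear system:
  e = -2
  a + b + c + d + e = 2
  16a + 8b + 4c + 2d + e = -46
  81a + 27b + 9c + 3d + e = -296
  256a + 64b + 16c + 4d + e = -994
Solving the system yields a = -4, b = -1, c = 5, d = 4, e = -2.
So g(s) = -4s^4 - s^3 + 5s^2 + 4s - 2.
Check: g(1) = 2. ✓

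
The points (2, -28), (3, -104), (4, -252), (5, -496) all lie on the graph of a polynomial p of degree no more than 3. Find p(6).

-860

Write p(t) = at^3 + bt^2 + ct + d. Substituting each data point gives a linear system:
  8a + 4b + 2c + d = -28
  27a + 9b + 3c + d = -104
  64a + 16b + 4c + d = -252
  125a + 25b + 5c + d = -496
Solving the system yields a = -4, b = 0, c = 0, d = 4.
So p(t) = -4t³ + 4.
Then p(6) = -860.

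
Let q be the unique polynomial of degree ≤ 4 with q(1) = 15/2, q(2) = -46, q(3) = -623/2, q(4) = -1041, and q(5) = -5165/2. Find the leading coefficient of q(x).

Write q(x) = ax^4 + bx^3 + cx^2 + dx + e. Substituting each data point gives a linear system:
  a + b + c + d + e = 15/2
  16a + 8b + 4c + 2d + e = -46
  81a + 27b + 9c + 3d + e = -623/2
  256a + 64b + 16c + 4d + e = -1041
  625a + 125b + 25c + 5d + e = -5165/2
Solving the system yields a = -4, b = -2, c = 6, d = 5/2, e = 5.
So q(x) = -4x^4 - 2x^3 + 6x^2 + (5/2)x + 5.
The leading coefficient is -4.

-4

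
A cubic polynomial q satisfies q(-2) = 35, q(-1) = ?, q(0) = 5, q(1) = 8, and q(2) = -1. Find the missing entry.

The 4 known points determine the degree-3 polynomial uniquely.
Write q(n) = an^3 + bn^2 + cn + d. Substituting each data point gives a linear system:
  -8a + 4b - 2c + d = 35
  d = 5
  a + b + c + d = 8
  8a + 4b + 2c + d = -1
Solving the system yields a = -3, b = 3, c = 3, d = 5.
So q(n) = -3n³ + 3n² + 3n + 5.
Then q(-1) = 8.

8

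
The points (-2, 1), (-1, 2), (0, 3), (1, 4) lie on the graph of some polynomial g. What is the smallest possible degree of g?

1

Forward differences of the values at t = -2, -1, 0, 1:
  g  : 1  2  3  4
  Δ  : 1  1  1
  Δ^2: 0  0
  Δ^3: 0
The first differences are constant (1) and nonzero, while all higher differences vanish, so the minimal degree is 1.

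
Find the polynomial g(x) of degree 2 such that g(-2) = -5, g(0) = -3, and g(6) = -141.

Using the Lagrange interpolation formula with nodes -2, 0, 6:
  L_0(x) = x(x - 6) / 16
  L_1(x) = (x + 2)(x - 6) / -12
  L_2(x) = (x + 2)x / 48
Then g(x) = -5·L_0(x) - 3·L_1(x) - 141·L_2(x).
Expanding and collecting terms gives g(x) = -3x² - 5x - 3.
Check: g(6) = -141. ✓

g(x) = -3x^2 - 5x - 3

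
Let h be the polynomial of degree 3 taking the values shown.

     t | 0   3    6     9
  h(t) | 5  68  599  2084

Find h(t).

h(t) = 3t^3 - t^2 - 3t + 5

Using the Lagrange interpolation formula with nodes 0, 3, 6, 9:
  L_0(t) = (t - 3)(t - 6)(t - 9) / -162
  L_1(t) = t(t - 6)(t - 9) / 54
  L_2(t) = t(t - 3)(t - 9) / -54
  L_3(t) = t(t - 3)(t - 6) / 162
Then h(t) = 5·L_0(t) + 68·L_1(t) + 599·L_2(t) + 2084·L_3(t).
Expanding and collecting terms gives h(t) = 3t³ - t² - 3t + 5.
Check: h(3) = 68. ✓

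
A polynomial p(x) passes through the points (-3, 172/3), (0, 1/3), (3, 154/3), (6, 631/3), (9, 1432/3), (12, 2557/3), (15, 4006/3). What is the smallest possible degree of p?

Forward differences of the values at x = -3, 0, 3, 6, 9, 12, 15:
  p  : 172/3  1/3  154/3  631/3  1432/3  2557/3  4006/3
  Δ  : -57  51  159  267  375  483
  Δ^2: 108  108  108  108  108
  Δ^3: 0  0  0  0
  Δ^4: 0  0  0
  Δ^5: 0  0
  Δ^6: 0
The second differences are constant (108) and nonzero, while all higher differences vanish, so the minimal degree is 2.

2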